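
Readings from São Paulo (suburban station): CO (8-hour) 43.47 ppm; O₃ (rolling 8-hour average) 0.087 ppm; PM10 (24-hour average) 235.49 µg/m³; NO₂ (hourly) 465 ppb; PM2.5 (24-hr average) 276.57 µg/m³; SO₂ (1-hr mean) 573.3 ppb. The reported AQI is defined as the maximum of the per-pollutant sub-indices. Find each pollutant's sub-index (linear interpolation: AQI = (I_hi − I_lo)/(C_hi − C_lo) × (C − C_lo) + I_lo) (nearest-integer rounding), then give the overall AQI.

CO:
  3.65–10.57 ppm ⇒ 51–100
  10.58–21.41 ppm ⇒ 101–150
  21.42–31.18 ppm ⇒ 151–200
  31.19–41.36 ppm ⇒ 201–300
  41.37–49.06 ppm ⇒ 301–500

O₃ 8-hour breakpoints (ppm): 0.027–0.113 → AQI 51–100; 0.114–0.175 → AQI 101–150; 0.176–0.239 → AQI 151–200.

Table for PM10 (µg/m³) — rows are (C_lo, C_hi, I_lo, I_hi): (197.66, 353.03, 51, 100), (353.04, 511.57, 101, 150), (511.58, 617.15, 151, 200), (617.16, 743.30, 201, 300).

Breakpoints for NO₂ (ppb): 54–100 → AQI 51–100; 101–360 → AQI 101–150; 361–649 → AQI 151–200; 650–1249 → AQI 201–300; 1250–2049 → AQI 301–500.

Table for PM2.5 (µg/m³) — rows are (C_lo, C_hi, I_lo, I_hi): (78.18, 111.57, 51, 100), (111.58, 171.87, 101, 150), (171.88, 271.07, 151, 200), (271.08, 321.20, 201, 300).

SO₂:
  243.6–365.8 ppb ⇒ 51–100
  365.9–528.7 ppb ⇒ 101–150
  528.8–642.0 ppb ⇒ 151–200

355

CO: row 41.37–49.06 (AQI 301–500). (500−301)·(43.47−41.37)/(49.06−41.37) + 301 = 199·2.10/7.69 + 301 ≈ 355.34 → 355.
O₃: 0.087 ∈ [0.027, 0.113] ↔ index [51, 100].
51 + (0.087−0.027)·(100−51)/(0.113−0.027) = 51 + 0.060·49/0.086 ≈ 85.19, so AQI = 85.
PM10: 235.49 ∈ [197.66, 353.03] ↔ index [51, 100].
51 + (235.49−197.66)·(100−51)/(353.03−197.66) = 51 + 37.83·49/155.37 ≈ 62.93, so AQI = 63.
NO₂: row 361–649 (AQI 151–200). (200−151)·(465−361)/(649−361) + 151 = 49·104/288 + 151 ≈ 168.69 → 169.
PM2.5: 276.57 ∈ [271.08, 321.20] ↔ index [201, 300].
201 + (276.57−271.08)·(300−201)/(321.20−271.08) = 201 + 5.49·99/50.12 ≈ 211.84, so AQI = 212.
SO₂: row 528.8–642.0 (AQI 151–200). (200−151)·(573.3−528.8)/(642.0−528.8) + 151 = 49·44.5/113.2 + 151 ≈ 170.26 → 170.
Sub-indices: CO→355, O₃→85, PM10→63, NO₂→169, PM2.5→212, SO₂→170. Overall AQI = max = 355; dominant pollutant is CO.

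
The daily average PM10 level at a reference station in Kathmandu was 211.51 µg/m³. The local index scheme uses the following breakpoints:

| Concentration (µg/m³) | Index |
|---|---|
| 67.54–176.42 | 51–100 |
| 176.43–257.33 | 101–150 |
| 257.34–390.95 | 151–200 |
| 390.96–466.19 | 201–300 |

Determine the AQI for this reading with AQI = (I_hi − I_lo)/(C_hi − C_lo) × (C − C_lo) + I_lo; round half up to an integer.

PM10: 211.51 ∈ [176.43, 257.33] ↔ index [101, 150].
101 + (211.51−176.43)·(150−101)/(257.33−176.43) = 101 + 35.08·49/80.90 ≈ 122.25, so AQI = 122.

122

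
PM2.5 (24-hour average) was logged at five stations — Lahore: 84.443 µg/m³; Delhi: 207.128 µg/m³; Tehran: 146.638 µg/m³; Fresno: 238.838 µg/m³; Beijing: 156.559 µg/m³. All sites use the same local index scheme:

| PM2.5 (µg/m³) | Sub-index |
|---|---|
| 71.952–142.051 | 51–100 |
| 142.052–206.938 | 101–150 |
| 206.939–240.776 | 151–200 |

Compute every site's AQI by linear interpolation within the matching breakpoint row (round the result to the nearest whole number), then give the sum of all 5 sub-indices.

Lahore: 84.443 lies in 71.952–142.051, so I_lo=51, I_hi=100, C_lo=71.952, C_hi=142.051.
(100−51)/(142.051−71.952) × (84.443−71.952) + 51 = 49/70.099 × 12.491 + 51 ≈ 59.73 → 60.
Delhi: 207.128 ∈ [206.939, 240.776] ↔ index [151, 200].
151 + (207.128−206.939)·(200−151)/(240.776−206.939) = 151 + 0.189·49/33.837 ≈ 151.27, so AQI = 151.
Tehran: 146.638 lies in 142.052–206.938, so I_lo=101, I_hi=150, C_lo=142.052, C_hi=206.938.
(150−101)/(206.938−142.052) × (146.638−142.052) + 101 = 49/64.886 × 4.586 + 101 ≈ 104.46 → 104.
Fresno 238.838: bracket 206.939–240.776 → index 151–200; slope 49/33.837, offset 31.899.
AQI = 151 + 49/33.837·31.899 ≈ 197.19 ⇒ 197.
Beijing: row 142.052–206.938 (AQI 101–150). (150−101)·(156.559−142.052)/(206.938−142.052) + 101 = 49·14.507/64.886 + 101 ≈ 111.96 → 112.
AQIs: Lahore=60, Delhi=151, Tehran=104, Fresno=197, Beijing=112. Sum = 60 + 151 + 104 + 197 + 112 = 624.

624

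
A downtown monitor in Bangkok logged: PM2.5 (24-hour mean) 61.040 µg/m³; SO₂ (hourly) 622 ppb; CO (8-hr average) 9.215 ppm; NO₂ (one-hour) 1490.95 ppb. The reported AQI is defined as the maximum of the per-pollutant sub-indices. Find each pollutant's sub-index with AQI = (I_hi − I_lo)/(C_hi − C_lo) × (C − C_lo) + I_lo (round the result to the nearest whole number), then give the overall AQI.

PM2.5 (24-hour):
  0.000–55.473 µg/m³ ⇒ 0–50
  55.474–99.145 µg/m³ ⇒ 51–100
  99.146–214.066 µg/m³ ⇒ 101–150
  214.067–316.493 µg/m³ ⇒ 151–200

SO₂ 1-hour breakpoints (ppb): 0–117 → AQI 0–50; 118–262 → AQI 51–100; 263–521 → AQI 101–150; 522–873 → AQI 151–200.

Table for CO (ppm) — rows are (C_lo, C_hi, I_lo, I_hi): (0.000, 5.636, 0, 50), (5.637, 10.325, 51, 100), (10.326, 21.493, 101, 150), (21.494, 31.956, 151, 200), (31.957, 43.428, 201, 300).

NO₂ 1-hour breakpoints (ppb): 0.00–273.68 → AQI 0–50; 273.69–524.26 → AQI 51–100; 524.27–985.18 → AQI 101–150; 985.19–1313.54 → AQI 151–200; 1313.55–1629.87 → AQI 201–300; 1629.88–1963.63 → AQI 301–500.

257

PM2.5: 61.040 ∈ [55.474, 99.145] ↔ index [51, 100].
51 + (61.040−55.474)·(100−51)/(99.145−55.474) = 51 + 5.566·49/43.671 ≈ 57.25, so AQI = 57.
SO₂: 622 ∈ [522, 873] ↔ index [151, 200].
151 + (622−522)·(200−151)/(873−522) = 151 + 100·49/351 ≈ 164.96, so AQI = 165.
CO: 9.215 lies in 5.637–10.325, so I_lo=51, I_hi=100, C_lo=5.637, C_hi=10.325.
(100−51)/(10.325−5.637) × (9.215−5.637) + 51 = 49/4.688 × 3.578 + 51 ≈ 88.40 → 88.
NO₂ 1490.95: bracket 1313.55–1629.87 → index 201–300; slope 99/316.32, offset 177.40.
AQI = 201 + 99/316.32·177.40 ≈ 256.52 ⇒ 257.
Sub-indices: PM2.5→57, SO₂→165, CO→88, NO₂→257. Overall AQI = max = 257; dominant pollutant is NO₂.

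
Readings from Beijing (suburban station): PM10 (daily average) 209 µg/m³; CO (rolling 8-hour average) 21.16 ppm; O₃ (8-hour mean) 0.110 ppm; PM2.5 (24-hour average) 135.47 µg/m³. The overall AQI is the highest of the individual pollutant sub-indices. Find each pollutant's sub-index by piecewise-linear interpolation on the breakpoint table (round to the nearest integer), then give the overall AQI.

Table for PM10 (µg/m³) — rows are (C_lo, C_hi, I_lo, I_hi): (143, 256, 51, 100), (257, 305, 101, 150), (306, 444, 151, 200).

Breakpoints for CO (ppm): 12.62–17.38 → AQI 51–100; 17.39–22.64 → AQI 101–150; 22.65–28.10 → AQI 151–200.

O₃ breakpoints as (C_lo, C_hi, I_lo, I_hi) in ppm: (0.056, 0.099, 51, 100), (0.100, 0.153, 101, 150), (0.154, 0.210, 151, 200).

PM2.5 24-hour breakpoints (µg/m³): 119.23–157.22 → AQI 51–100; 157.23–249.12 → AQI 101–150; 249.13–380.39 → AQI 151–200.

PM10: 209 ∈ [143, 256] ↔ index [51, 100].
51 + (209−143)·(100−51)/(256−143) = 51 + 66·49/113 ≈ 79.62, so AQI = 80.
CO: row 17.39–22.64 (AQI 101–150). (150−101)·(21.16−17.39)/(22.64−17.39) + 101 = 49·3.77/5.25 + 101 ≈ 136.19 → 136.
O₃ 0.110: bracket 0.100–0.153 → index 101–150; slope 49/0.053, offset 0.010.
AQI = 101 + 49/0.053·0.010 ≈ 110.25 ⇒ 110.
PM2.5: 135.47 ∈ [119.23, 157.22] ↔ index [51, 100].
51 + (135.47−119.23)·(100−51)/(157.22−119.23) = 51 + 16.24·49/37.99 ≈ 71.95, so AQI = 72.
Sub-indices: PM10→80, CO→136, O₃→110, PM2.5→72. Overall AQI = max = 136; dominant pollutant is CO.

136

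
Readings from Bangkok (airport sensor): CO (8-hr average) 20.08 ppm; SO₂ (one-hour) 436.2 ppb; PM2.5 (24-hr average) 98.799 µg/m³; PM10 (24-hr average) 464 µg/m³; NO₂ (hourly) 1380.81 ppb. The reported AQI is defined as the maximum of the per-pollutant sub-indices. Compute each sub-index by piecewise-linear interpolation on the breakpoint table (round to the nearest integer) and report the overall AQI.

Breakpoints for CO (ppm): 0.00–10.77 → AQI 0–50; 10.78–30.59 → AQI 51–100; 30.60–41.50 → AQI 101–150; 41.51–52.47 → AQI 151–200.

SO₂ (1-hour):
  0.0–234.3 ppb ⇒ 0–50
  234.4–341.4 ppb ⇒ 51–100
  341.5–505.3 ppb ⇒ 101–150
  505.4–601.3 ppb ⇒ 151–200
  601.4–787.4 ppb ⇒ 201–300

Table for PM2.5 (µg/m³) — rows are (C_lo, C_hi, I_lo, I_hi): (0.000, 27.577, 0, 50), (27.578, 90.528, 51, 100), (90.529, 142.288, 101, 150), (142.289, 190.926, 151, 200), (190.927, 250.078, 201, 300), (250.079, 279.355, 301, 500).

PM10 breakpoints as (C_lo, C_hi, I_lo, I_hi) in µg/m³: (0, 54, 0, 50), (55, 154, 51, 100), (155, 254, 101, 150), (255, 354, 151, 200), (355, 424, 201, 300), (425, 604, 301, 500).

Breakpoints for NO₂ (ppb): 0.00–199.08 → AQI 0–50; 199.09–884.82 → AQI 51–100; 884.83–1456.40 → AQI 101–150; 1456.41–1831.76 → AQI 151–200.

344

CO: 20.08 ∈ [10.78, 30.59] ↔ index [51, 100].
51 + (20.08−10.78)·(100−51)/(30.59−10.78) = 51 + 9.30·49/19.81 ≈ 74.00, so AQI = 74.
SO₂ 436.2: bracket 341.5–505.3 → index 101–150; slope 49/163.8, offset 94.7.
AQI = 101 + 49/163.8·94.7 ≈ 129.33 ⇒ 129.
PM2.5: 98.799 lies in 90.529–142.288, so I_lo=101, I_hi=150, C_lo=90.529, C_hi=142.288.
(150−101)/(142.288−90.529) × (98.799−90.529) + 101 = 49/51.759 × 8.270 + 101 ≈ 108.83 → 109.
PM10: 464 lies in 425–604, so I_lo=301, I_hi=500, C_lo=425, C_hi=604.
(500−301)/(604−425) × (464−425) + 301 = 199/179 × 39 + 301 ≈ 344.36 → 344.
NO₂: 1380.81 lies in 884.83–1456.40, so I_lo=101, I_hi=150, C_lo=884.83, C_hi=1456.40.
(150−101)/(1456.40−884.83) × (1380.81−884.83) + 101 = 49/571.57 × 495.98 + 101 ≈ 143.52 → 144.
Sub-indices: CO→74, SO₂→129, PM2.5→109, PM10→344, NO₂→144. Overall AQI = max = 344; dominant pollutant is PM10.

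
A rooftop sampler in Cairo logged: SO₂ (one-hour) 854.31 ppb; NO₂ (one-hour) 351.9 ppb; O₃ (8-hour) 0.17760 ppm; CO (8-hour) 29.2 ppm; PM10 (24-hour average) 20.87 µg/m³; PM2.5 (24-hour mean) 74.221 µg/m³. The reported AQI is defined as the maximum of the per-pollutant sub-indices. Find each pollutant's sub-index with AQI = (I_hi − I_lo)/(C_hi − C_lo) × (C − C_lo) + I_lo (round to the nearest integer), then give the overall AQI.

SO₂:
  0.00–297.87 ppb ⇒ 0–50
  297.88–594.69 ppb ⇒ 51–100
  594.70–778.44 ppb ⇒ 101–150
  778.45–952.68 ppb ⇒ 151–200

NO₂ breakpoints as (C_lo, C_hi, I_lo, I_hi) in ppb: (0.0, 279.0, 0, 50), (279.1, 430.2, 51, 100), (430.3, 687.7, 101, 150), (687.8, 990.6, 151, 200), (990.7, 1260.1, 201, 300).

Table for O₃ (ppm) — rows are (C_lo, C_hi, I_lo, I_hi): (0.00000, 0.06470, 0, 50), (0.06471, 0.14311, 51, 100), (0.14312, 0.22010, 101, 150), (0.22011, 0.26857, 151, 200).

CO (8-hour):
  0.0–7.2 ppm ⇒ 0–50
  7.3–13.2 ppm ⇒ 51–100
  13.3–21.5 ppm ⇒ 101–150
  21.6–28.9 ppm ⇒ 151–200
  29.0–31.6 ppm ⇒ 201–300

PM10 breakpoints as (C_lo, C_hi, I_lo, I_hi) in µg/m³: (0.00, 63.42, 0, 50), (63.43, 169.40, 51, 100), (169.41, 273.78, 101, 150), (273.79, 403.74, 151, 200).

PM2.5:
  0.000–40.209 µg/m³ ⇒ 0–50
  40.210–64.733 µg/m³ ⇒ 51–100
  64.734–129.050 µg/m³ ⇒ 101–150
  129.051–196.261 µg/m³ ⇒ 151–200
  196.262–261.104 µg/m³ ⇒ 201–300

209

SO₂ 854.31: bracket 778.45–952.68 → index 151–200; slope 49/174.23, offset 75.86.
AQI = 151 + 49/174.23·75.86 ≈ 172.33 ⇒ 172.
NO₂ 351.9: bracket 279.1–430.2 → index 51–100; slope 49/151.1, offset 72.8.
AQI = 51 + 49/151.1·72.8 ≈ 74.61 ⇒ 75.
O₃: 0.17760 lies in 0.14312–0.22010, so I_lo=101, I_hi=150, C_lo=0.14312, C_hi=0.22010.
(150−101)/(0.22010−0.14312) × (0.17760−0.14312) + 101 = 49/0.07698 × 0.03448 + 101 ≈ 122.95 → 123.
CO: row 29.0–31.6 (AQI 201–300). (300−201)·(29.2−29.0)/(31.6−29.0) + 201 = 99·0.2/2.6 + 201 ≈ 208.62 → 209.
PM10: 20.87 ∈ [0.00, 63.42] ↔ index [0, 50].
0 + (20.87−0.00)·(50−0)/(63.42−0.00) = 0 + 20.87·50/63.42 ≈ 16.45, so AQI = 16.
PM2.5: 74.221 lies in 64.734–129.050, so I_lo=101, I_hi=150, C_lo=64.734, C_hi=129.050.
(150−101)/(129.050−64.734) × (74.221−64.734) + 101 = 49/64.316 × 9.487 + 101 ≈ 108.23 → 108.
Sub-indices: SO₂→172, NO₂→75, O₃→123, CO→209, PM10→16, PM2.5→108. Overall AQI = max = 209; dominant pollutant is CO.
AQI 209: Very Unhealthy.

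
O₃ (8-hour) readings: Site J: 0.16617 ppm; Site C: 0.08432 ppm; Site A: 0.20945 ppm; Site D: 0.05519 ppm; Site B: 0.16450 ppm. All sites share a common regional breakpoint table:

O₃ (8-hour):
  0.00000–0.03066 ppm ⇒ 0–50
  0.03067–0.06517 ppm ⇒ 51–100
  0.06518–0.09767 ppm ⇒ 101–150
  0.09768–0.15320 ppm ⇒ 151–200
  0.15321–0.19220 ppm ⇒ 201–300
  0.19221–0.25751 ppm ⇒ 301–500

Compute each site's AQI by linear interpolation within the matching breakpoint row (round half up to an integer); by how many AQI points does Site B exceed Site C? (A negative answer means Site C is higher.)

100

Site J: 0.16617 ∈ [0.15321, 0.19220] ↔ index [201, 300].
201 + (0.16617−0.15321)·(300−201)/(0.19220−0.15321) = 201 + 0.01296·99/0.03899 ≈ 233.91, so AQI = 234.
Site C: row 0.06518–0.09767 (AQI 101–150). (150−101)·(0.08432−0.06518)/(0.09767−0.06518) + 101 = 49·0.01914/0.03249 + 101 ≈ 129.87 → 130.
Site A: 0.20945 ∈ [0.19221, 0.25751] ↔ index [301, 500].
301 + (0.20945−0.19221)·(500−301)/(0.25751−0.19221) = 301 + 0.01724·199/0.06530 ≈ 353.54, so AQI = 354.
Site D: 0.05519 lies in 0.03067–0.06517, so I_lo=51, I_hi=100, C_lo=0.03067, C_hi=0.06517.
(100−51)/(0.06517−0.03067) × (0.05519−0.03067) + 51 = 49/0.03450 × 0.02452 + 51 ≈ 85.83 → 86.
Site B 0.16450: bracket 0.15321–0.19220 → index 201–300; slope 99/0.03899, offset 0.01129.
AQI = 201 + 99/0.03899·0.01129 ≈ 229.67 ⇒ 230.
AQIs: Site J=234, Site C=130, Site A=354, Site D=86, Site B=230. Site B (230) − Site C (130) = 100.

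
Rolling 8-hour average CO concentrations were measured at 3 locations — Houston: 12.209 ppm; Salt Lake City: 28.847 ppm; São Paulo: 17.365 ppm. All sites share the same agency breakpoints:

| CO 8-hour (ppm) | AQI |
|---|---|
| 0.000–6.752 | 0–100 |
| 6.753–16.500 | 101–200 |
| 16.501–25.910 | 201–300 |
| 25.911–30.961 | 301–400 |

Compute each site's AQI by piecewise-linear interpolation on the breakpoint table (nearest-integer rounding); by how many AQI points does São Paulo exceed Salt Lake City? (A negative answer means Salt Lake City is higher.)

Houston: row 6.753–16.500 (AQI 101–200). (200−101)·(12.209−6.753)/(16.500−6.753) + 101 = 99·5.456/9.747 + 101 ≈ 156.42 → 156.
Salt Lake City 28.847: bracket 25.911–30.961 → index 301–400; slope 99/5.050, offset 2.936.
AQI = 301 + 99/5.050·2.936 ≈ 358.56 ⇒ 359.
São Paulo: 17.365 lies in 16.501–25.910, so I_lo=201, I_hi=300, C_lo=16.501, C_hi=25.910.
(300−201)/(25.910−16.501) × (17.365−16.501) + 201 = 99/9.409 × 0.864 + 201 ≈ 210.09 → 210.
AQIs: Houston=156, Salt Lake City=359, São Paulo=210. São Paulo (210) − Salt Lake City (359) = -149.

-149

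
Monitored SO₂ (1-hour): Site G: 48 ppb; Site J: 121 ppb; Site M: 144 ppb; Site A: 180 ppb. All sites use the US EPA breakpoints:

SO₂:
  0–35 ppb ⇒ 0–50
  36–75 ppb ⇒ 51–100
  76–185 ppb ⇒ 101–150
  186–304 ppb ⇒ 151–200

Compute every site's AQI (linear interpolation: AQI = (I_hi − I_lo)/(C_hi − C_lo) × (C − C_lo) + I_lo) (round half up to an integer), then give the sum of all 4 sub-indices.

Site G: 48 lies in 36–75, so I_lo=51, I_hi=100, C_lo=36, C_hi=75.
(100−51)/(75−36) × (48−36) + 51 = 49/39 × 12 + 51 ≈ 66.08 → 66.
Site J: 121 lies in 76–185, so I_lo=101, I_hi=150, C_lo=76, C_hi=185.
(150−101)/(185−76) × (121−76) + 101 = 49/109 × 45 + 101 ≈ 121.23 → 121.
Site M: 144 ∈ [76, 185] ↔ index [101, 150].
101 + (144−76)·(150−101)/(185−76) = 101 + 68·49/109 ≈ 131.57, so AQI = 132.
Site A: 180 ∈ [76, 185] ↔ index [101, 150].
101 + (180−76)·(150−101)/(185−76) = 101 + 104·49/109 ≈ 147.75, so AQI = 148.
AQIs: Site G=66, Site J=121, Site M=132, Site A=148. Sum = 66 + 121 + 132 + 148 = 467.

467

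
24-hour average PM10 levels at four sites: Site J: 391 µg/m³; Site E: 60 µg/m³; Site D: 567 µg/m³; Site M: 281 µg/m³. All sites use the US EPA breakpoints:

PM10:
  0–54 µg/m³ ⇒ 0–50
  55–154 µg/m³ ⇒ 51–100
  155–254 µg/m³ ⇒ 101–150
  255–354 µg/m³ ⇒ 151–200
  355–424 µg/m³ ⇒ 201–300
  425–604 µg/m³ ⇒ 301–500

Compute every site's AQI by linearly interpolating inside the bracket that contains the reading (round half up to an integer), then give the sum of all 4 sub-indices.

Site J: row 355–424 (AQI 201–300). (300−201)·(391−355)/(424−355) + 201 = 99·36/69 + 201 ≈ 252.65 → 253.
Site E: row 55–154 (AQI 51–100). (100−51)·(60−55)/(154−55) + 51 = 49·5/99 + 51 ≈ 53.47 → 53.
Site D: row 425–604 (AQI 301–500). (500−301)·(567−425)/(604−425) + 301 = 199·142/179 + 301 ≈ 458.87 → 459.
Site M: 281 lies in 255–354, so I_lo=151, I_hi=200, C_lo=255, C_hi=354.
(200−151)/(354−255) × (281−255) + 151 = 49/99 × 26 + 151 ≈ 163.87 → 164.
AQIs: Site J=253, Site E=53, Site D=459, Site M=164. Sum = 253 + 53 + 459 + 164 = 929.

929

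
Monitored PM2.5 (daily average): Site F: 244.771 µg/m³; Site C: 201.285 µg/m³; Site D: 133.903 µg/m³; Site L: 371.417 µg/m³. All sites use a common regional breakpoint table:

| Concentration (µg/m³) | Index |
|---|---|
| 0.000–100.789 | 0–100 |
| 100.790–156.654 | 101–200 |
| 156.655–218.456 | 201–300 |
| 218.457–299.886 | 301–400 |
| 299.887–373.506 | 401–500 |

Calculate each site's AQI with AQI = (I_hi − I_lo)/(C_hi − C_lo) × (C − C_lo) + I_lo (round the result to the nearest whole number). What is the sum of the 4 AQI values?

1262

Site F 244.771: bracket 218.457–299.886 → index 301–400; slope 99/81.429, offset 26.314.
AQI = 301 + 99/81.429·26.314 ≈ 332.99 ⇒ 333.
Site C: row 156.655–218.456 (AQI 201–300). (300−201)·(201.285−156.655)/(218.456−156.655) + 201 = 99·44.630/61.801 + 201 ≈ 272.49 → 272.
Site D: 133.903 ∈ [100.790, 156.654] ↔ index [101, 200].
101 + (133.903−100.790)·(200−101)/(156.654−100.790) = 101 + 33.113·99/55.864 ≈ 159.68, so AQI = 160.
Site L: row 299.887–373.506 (AQI 401–500). (500−401)·(371.417−299.887)/(373.506−299.887) + 401 = 99·71.530/73.619 + 401 ≈ 497.19 → 497.
AQIs: Site F=333, Site C=272, Site D=160, Site L=497. Sum = 333 + 272 + 160 + 497 = 1262.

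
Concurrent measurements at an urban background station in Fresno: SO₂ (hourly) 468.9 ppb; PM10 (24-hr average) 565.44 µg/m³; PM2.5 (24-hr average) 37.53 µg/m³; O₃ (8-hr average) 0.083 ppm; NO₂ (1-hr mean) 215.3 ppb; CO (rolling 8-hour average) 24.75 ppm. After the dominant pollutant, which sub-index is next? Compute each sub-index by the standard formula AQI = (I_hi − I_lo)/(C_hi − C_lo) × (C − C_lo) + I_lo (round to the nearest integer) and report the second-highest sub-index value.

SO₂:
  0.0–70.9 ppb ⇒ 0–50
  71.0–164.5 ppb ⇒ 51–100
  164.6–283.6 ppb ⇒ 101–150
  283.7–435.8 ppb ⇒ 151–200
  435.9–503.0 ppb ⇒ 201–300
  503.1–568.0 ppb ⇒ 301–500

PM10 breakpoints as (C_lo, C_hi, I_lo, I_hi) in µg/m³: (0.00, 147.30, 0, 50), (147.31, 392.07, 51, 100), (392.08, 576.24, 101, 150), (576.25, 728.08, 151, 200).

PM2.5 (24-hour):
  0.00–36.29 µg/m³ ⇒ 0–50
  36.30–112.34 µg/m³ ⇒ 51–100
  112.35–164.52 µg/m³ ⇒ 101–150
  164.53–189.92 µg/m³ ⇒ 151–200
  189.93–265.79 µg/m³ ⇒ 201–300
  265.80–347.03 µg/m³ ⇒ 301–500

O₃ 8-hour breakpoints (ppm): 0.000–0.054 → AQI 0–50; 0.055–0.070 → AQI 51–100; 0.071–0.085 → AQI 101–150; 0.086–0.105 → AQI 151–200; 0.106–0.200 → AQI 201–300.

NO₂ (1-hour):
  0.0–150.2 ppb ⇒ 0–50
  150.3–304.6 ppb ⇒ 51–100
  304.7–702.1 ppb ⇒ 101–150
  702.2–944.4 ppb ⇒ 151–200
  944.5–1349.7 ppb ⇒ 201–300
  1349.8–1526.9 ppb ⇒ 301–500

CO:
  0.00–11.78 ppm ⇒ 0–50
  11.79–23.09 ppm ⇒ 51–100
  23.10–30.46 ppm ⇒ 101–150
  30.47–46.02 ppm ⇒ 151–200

SO₂: row 435.9–503.0 (AQI 201–300). (300−201)·(468.9−435.9)/(503.0−435.9) + 201 = 99·33.0/67.1 + 201 ≈ 249.69 → 250.
PM10: 565.44 ∈ [392.08, 576.24] ↔ index [101, 150].
101 + (565.44−392.08)·(150−101)/(576.24−392.08) = 101 + 173.36·49/184.16 ≈ 147.13, so AQI = 147.
PM2.5: row 36.30–112.34 (AQI 51–100). (100−51)·(37.53−36.30)/(112.34−36.30) + 51 = 49·1.23/76.04 + 51 ≈ 51.79 → 52.
O₃: 0.083 ∈ [0.071, 0.085] ↔ index [101, 150].
101 + (0.083−0.071)·(150−101)/(0.085−0.071) = 101 + 0.012·49/0.014 ≈ 143.00, so AQI = 143.
NO₂: 215.3 ∈ [150.3, 304.6] ↔ index [51, 100].
51 + (215.3−150.3)·(100−51)/(304.6−150.3) = 51 + 65.0·49/154.3 ≈ 71.64, so AQI = 72.
CO 24.75: bracket 23.10–30.46 → index 101–150; slope 49/7.36, offset 1.65.
AQI = 101 + 49/7.36·1.65 ≈ 111.99 ⇒ 112.
Sub-indices: SO₂→250, PM10→147, PM2.5→52, O₃→143, NO₂→72, CO→112. Ranked high→low: 250, 147, 143, 112, 72, 52. Second-highest sub-index = 147.

147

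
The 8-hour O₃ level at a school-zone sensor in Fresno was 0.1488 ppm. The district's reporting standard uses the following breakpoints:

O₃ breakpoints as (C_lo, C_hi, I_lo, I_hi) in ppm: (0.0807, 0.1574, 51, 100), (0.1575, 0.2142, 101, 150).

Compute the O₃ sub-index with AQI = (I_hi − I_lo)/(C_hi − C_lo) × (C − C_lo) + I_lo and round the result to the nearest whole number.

95

O₃: row 0.0807–0.1574 (AQI 51–100). (100−51)·(0.1488−0.0807)/(0.1574−0.0807) + 51 = 49·0.0681/0.0767 + 51 ≈ 94.51 → 95.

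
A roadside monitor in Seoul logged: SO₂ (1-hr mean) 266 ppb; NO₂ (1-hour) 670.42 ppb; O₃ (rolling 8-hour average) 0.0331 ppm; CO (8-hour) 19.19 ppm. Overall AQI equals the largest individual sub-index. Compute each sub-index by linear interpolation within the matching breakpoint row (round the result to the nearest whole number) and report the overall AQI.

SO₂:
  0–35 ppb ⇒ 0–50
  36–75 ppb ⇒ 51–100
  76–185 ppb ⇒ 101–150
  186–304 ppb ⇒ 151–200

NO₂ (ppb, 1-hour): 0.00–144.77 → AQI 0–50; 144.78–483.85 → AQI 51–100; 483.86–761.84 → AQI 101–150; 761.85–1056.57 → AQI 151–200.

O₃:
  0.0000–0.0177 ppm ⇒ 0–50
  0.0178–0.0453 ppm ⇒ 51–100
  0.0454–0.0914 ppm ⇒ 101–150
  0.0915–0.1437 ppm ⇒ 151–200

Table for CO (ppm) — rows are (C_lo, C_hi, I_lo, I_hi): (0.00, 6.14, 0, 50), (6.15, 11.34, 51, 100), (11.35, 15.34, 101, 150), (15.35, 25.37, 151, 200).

SO₂ 266: bracket 186–304 → index 151–200; slope 49/118, offset 80.
AQI = 151 + 49/118·80 ≈ 184.22 ⇒ 184.
NO₂: 670.42 ∈ [483.86, 761.84] ↔ index [101, 150].
101 + (670.42−483.86)·(150−101)/(761.84−483.86) = 101 + 186.56·49/277.98 ≈ 133.89, so AQI = 134.
O₃: 0.0331 ∈ [0.0178, 0.0453] ↔ index [51, 100].
51 + (0.0331−0.0178)·(100−51)/(0.0453−0.0178) = 51 + 0.0153·49/0.0275 ≈ 78.26, so AQI = 78.
CO: 19.19 lies in 15.35–25.37, so I_lo=151, I_hi=200, C_lo=15.35, C_hi=25.37.
(200−151)/(25.37−15.35) × (19.19−15.35) + 151 = 49/10.02 × 3.84 + 151 ≈ 169.78 → 170.
Sub-indices: SO₂→184, NO₂→134, O₃→78, CO→170. Overall AQI = max = 184; dominant pollutant is SO₂.

184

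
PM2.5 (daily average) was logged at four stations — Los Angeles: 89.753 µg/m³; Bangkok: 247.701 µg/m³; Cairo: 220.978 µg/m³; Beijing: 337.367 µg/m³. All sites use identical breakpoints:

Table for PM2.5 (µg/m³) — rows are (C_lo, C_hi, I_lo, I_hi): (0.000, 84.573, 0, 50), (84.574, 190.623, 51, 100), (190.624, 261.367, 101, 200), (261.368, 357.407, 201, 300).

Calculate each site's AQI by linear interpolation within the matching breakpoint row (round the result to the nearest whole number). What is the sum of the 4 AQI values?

Los Angeles: 89.753 lies in 84.574–190.623, so I_lo=51, I_hi=100, C_lo=84.574, C_hi=190.623.
(100−51)/(190.623−84.574) × (89.753−84.574) + 51 = 49/106.049 × 5.179 + 51 ≈ 53.39 → 53.
Bangkok: 247.701 ∈ [190.624, 261.367] ↔ index [101, 200].
101 + (247.701−190.624)·(200−101)/(261.367−190.624) = 101 + 57.077·99/70.743 ≈ 180.88, so AQI = 181.
Cairo 220.978: bracket 190.624–261.367 → index 101–200; slope 99/70.743, offset 30.354.
AQI = 101 + 99/70.743·30.354 ≈ 143.48 ⇒ 143.
Beijing: 337.367 ∈ [261.368, 357.407] ↔ index [201, 300].
201 + (337.367−261.368)·(300−201)/(357.407−261.368) = 201 + 75.999·99/96.039 ≈ 279.34, so AQI = 279.
AQIs: Los Angeles=53, Bangkok=181, Cairo=143, Beijing=279. Sum = 53 + 181 + 143 + 279 = 656.

656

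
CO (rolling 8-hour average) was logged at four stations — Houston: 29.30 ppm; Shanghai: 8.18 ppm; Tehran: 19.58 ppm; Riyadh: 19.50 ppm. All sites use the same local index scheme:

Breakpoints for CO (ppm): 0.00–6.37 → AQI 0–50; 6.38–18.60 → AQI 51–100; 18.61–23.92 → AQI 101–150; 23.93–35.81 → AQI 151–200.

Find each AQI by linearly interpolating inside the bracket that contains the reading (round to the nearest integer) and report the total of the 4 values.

Houston: 29.30 ∈ [23.93, 35.81] ↔ index [151, 200].
151 + (29.30−23.93)·(200−151)/(35.81−23.93) = 151 + 5.37·49/11.88 ≈ 173.15, so AQI = 173.
Shanghai: 8.18 lies in 6.38–18.60, so I_lo=51, I_hi=100, C_lo=6.38, C_hi=18.60.
(100−51)/(18.60−6.38) × (8.18−6.38) + 51 = 49/12.22 × 1.80 + 51 ≈ 58.22 → 58.
Tehran: row 18.61–23.92 (AQI 101–150). (150−101)·(19.58−18.61)/(23.92−18.61) + 101 = 49·0.97/5.31 + 101 ≈ 109.95 → 110.
Riyadh 19.50: bracket 18.61–23.92 → index 101–150; slope 49/5.31, offset 0.89.
AQI = 101 + 49/5.31·0.89 ≈ 109.21 ⇒ 109.
AQIs: Houston=173, Shanghai=58, Tehran=110, Riyadh=109. Sum = 173 + 58 + 110 + 109 = 450.

450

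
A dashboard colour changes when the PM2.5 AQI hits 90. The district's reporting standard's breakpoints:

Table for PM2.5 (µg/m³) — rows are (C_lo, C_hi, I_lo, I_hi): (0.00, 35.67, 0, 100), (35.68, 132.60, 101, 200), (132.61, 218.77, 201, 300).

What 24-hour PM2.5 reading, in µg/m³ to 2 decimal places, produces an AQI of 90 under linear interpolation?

32.10

AQI 90 lies in the 0–100 band, which corresponds to 0.00–35.67 µg/m³.
C = 0.00 + (90−0)×(35.67−0.00)/(100−0) = 0.00 + 90×35.67/100 ≈ 32.1030 µg/m³ → 32.10 µg/m³ to 2 dp.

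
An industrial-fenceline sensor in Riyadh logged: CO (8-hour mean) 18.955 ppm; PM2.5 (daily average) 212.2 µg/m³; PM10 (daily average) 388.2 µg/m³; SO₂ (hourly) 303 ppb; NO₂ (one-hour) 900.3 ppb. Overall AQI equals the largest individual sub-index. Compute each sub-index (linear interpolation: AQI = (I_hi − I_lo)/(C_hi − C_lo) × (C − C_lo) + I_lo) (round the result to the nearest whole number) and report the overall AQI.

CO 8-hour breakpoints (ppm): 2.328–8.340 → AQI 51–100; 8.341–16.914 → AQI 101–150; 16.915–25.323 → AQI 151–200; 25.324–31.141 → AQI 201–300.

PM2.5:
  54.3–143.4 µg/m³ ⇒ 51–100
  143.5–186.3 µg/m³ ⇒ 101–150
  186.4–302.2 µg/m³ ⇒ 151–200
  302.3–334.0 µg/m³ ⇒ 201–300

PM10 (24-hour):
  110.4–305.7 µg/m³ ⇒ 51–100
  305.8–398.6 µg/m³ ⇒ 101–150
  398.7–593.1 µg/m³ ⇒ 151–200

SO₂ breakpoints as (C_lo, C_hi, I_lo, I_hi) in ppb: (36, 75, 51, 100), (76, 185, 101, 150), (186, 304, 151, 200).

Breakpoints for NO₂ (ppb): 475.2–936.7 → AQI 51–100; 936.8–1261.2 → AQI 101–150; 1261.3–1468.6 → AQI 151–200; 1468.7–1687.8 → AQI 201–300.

200

CO: 18.955 ∈ [16.915, 25.323] ↔ index [151, 200].
151 + (18.955−16.915)·(200−151)/(25.323−16.915) = 151 + 2.040·49/8.408 ≈ 162.89, so AQI = 163.
PM2.5: 212.2 ∈ [186.4, 302.2] ↔ index [151, 200].
151 + (212.2−186.4)·(200−151)/(302.2−186.4) = 151 + 25.8·49/115.8 ≈ 161.92, so AQI = 162.
PM10: 388.2 ∈ [305.8, 398.6] ↔ index [101, 150].
101 + (388.2−305.8)·(150−101)/(398.6−305.8) = 101 + 82.4·49/92.8 ≈ 144.51, so AQI = 145.
SO₂: 303 ∈ [186, 304] ↔ index [151, 200].
151 + (303−186)·(200−151)/(304−186) = 151 + 117·49/118 ≈ 199.58, so AQI = 200.
NO₂: 900.3 lies in 475.2–936.7, so I_lo=51, I_hi=100, C_lo=475.2, C_hi=936.7.
(100−51)/(936.7−475.2) × (900.3−475.2) + 51 = 49/461.5 × 425.1 + 51 ≈ 96.14 → 96.
Sub-indices: CO→163, PM2.5→162, PM10→145, SO₂→200, NO₂→96. Overall AQI = max = 200; dominant pollutant is SO₂.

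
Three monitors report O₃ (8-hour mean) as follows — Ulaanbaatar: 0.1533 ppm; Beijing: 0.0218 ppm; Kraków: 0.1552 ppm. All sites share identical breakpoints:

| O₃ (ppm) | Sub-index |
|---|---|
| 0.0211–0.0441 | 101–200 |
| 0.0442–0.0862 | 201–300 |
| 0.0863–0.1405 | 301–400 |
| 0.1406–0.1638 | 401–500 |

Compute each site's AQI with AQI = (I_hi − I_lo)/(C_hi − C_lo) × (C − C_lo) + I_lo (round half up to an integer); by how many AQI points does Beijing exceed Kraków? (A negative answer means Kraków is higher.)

Ulaanbaatar: 0.1533 lies in 0.1406–0.1638, so I_lo=401, I_hi=500, C_lo=0.1406, C_hi=0.1638.
(500−401)/(0.1638−0.1406) × (0.1533−0.1406) + 401 = 99/0.0232 × 0.0127 + 401 ≈ 455.19 → 455.
Beijing 0.0218: bracket 0.0211–0.0441 → index 101–200; slope 99/0.0230, offset 0.0007.
AQI = 101 + 99/0.0230·0.0007 ≈ 104.01 ⇒ 104.
Kraków 0.1552: bracket 0.1406–0.1638 → index 401–500; slope 99/0.0232, offset 0.0146.
AQI = 401 + 99/0.0232·0.0146 ≈ 463.30 ⇒ 463.
AQIs: Ulaanbaatar=455, Beijing=104, Kraków=463. Beijing (104) − Kraków (463) = -359.

-359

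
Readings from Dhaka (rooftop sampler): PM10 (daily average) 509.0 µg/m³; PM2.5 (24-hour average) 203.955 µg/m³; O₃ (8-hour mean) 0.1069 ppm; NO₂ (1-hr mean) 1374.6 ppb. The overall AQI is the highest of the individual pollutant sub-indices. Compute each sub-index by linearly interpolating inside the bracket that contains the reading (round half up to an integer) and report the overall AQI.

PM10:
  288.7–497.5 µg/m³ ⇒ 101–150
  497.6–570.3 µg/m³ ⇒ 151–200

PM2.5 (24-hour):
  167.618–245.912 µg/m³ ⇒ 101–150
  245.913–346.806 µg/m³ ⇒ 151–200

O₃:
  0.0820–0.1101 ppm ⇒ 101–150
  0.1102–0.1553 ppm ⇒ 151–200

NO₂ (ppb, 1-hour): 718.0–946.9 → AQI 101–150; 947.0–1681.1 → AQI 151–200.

PM10: 509.0 ∈ [497.6, 570.3] ↔ index [151, 200].
151 + (509.0−497.6)·(200−151)/(570.3−497.6) = 151 + 11.4·49/72.7 ≈ 158.68, so AQI = 159.
PM2.5: row 167.618–245.912 (AQI 101–150). (150−101)·(203.955−167.618)/(245.912−167.618) + 101 = 49·36.337/78.294 + 101 ≈ 123.74 → 124.
O₃: 0.1069 lies in 0.0820–0.1101, so I_lo=101, I_hi=150, C_lo=0.0820, C_hi=0.1101.
(150−101)/(0.1101−0.0820) × (0.1069−0.0820) + 101 = 49/0.0281 × 0.0249 + 101 ≈ 144.42 → 144.
NO₂: 1374.6 lies in 947.0–1681.1, so I_lo=151, I_hi=200, C_lo=947.0, C_hi=1681.1.
(200−151)/(1681.1−947.0) × (1374.6−947.0) + 151 = 49/734.1 × 427.6 + 151 ≈ 179.54 → 180.
Sub-indices: PM10→159, PM2.5→124, O₃→144, NO₂→180. Overall AQI = max = 180; dominant pollutant is NO₂.
AQI 180: Unhealthy.

180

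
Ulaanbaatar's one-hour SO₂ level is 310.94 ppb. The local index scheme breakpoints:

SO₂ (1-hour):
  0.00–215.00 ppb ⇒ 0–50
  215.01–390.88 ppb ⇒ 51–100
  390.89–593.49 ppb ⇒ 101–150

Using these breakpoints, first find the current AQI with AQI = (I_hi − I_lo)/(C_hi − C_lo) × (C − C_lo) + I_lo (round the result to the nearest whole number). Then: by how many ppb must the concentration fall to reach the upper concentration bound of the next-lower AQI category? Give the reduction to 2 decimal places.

95.94

SO₂: 310.94 ∈ [215.01, 390.88] ↔ index [51, 100].
51 + (310.94−215.01)·(100−51)/(390.88−215.01) = 51 + 95.93·49/175.87 ≈ 77.73, so AQI = 78.
Current AQI 78 is in the Moderate range (51–100). The next-lower category tops out at AQI 50, whose upper concentration bound is 215.00 ppb.
Reduction needed = 310.94 − 215.00 = 95.94 ppb.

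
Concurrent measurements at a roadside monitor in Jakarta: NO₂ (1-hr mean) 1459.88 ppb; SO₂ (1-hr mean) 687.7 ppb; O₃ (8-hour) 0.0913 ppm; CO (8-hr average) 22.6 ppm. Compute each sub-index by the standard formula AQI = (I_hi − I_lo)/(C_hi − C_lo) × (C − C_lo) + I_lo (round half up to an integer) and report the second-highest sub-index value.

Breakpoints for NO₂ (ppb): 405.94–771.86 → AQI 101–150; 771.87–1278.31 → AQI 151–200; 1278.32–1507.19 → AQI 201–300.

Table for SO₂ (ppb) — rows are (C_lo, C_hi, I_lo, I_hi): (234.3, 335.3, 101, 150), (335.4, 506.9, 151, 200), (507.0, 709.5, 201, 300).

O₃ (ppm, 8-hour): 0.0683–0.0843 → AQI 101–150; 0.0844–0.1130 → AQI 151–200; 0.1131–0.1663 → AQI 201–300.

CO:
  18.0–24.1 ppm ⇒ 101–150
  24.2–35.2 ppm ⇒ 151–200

NO₂: row 1278.32–1507.19 (AQI 201–300). (300−201)·(1459.88−1278.32)/(1507.19−1278.32) + 201 = 99·181.56/228.87 + 201 ≈ 279.54 → 280.
SO₂: 687.7 lies in 507.0–709.5, so I_lo=201, I_hi=300, C_lo=507.0, C_hi=709.5.
(300−201)/(709.5−507.0) × (687.7−507.0) + 201 = 99/202.5 × 180.7 + 201 ≈ 289.34 → 289.
O₃ 0.0913: bracket 0.0844–0.1130 → index 151–200; slope 49/0.0286, offset 0.0069.
AQI = 151 + 49/0.0286·0.0069 ≈ 162.82 ⇒ 163.
CO: 22.6 lies in 18.0–24.1, so I_lo=101, I_hi=150, C_lo=18.0, C_hi=24.1.
(150−101)/(24.1−18.0) × (22.6−18.0) + 101 = 49/6.1 × 4.6 + 101 ≈ 137.95 → 138.
Sub-indices: NO₂→280, SO₂→289, O₃→163, CO→138. Ranked high→low: 289, 280, 163, 138. Second-highest sub-index = 280.

280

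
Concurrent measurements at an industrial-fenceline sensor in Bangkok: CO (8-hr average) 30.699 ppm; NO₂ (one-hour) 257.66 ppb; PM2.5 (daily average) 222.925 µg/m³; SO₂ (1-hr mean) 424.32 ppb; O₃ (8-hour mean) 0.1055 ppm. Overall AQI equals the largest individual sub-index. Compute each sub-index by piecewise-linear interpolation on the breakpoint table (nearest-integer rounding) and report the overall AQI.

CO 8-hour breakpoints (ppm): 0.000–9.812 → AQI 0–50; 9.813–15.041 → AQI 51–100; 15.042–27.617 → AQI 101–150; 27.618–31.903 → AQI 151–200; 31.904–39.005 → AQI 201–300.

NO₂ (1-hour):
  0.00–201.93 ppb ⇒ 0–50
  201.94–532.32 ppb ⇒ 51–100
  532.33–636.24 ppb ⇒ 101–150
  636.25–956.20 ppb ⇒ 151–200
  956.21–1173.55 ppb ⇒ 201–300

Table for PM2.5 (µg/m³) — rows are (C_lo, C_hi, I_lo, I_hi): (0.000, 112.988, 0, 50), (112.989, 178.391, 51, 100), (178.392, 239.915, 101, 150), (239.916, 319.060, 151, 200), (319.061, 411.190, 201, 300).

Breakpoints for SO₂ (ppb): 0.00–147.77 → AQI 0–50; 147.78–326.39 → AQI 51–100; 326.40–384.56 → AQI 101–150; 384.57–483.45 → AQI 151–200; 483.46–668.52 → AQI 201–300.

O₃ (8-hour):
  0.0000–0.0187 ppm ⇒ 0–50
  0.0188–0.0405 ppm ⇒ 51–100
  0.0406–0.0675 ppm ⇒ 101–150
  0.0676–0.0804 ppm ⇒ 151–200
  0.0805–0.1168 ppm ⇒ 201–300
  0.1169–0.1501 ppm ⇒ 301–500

269

CO: row 27.618–31.903 (AQI 151–200). (200−151)·(30.699−27.618)/(31.903−27.618) + 151 = 49·3.081/4.285 + 151 ≈ 186.23 → 186.
NO₂: 257.66 lies in 201.94–532.32, so I_lo=51, I_hi=100, C_lo=201.94, C_hi=532.32.
(100−51)/(532.32−201.94) × (257.66−201.94) + 51 = 49/330.38 × 55.72 + 51 ≈ 59.26 → 59.
PM2.5: 222.925 lies in 178.392–239.915, so I_lo=101, I_hi=150, C_lo=178.392, C_hi=239.915.
(150−101)/(239.915−178.392) × (222.925−178.392) + 101 = 49/61.523 × 44.533 + 101 ≈ 136.47 → 136.
SO₂: row 384.57–483.45 (AQI 151–200). (200−151)·(424.32−384.57)/(483.45−384.57) + 151 = 49·39.75/98.88 + 151 ≈ 170.70 → 171.
O₃: 0.1055 lies in 0.0805–0.1168, so I_lo=201, I_hi=300, C_lo=0.0805, C_hi=0.1168.
(300−201)/(0.1168−0.0805) × (0.1055−0.0805) + 201 = 99/0.0363 × 0.0250 + 201 ≈ 269.18 → 269.
Sub-indices: CO→186, NO₂→59, PM2.5→136, SO₂→171, O₃→269. Overall AQI = max = 269; dominant pollutant is O₃.
AQI 269: Very Unhealthy.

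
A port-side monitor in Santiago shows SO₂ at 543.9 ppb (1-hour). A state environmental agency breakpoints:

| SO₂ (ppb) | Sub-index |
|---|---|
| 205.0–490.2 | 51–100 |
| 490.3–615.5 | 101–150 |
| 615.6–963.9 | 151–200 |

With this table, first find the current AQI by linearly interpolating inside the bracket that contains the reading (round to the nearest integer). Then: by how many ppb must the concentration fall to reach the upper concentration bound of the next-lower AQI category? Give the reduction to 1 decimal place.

53.7

SO₂: row 490.3–615.5 (AQI 101–150). (150−101)·(543.9−490.3)/(615.5−490.3) + 101 = 49·53.6/125.2 + 101 ≈ 121.98 → 122.
Current AQI 122 is in the Unhealthy for Sensitive Groups range (101–150). The next-lower category tops out at AQI 100, whose upper concentration bound is 490.2 ppb.
Reduction needed = 543.9 − 490.2 = 53.7 ppb.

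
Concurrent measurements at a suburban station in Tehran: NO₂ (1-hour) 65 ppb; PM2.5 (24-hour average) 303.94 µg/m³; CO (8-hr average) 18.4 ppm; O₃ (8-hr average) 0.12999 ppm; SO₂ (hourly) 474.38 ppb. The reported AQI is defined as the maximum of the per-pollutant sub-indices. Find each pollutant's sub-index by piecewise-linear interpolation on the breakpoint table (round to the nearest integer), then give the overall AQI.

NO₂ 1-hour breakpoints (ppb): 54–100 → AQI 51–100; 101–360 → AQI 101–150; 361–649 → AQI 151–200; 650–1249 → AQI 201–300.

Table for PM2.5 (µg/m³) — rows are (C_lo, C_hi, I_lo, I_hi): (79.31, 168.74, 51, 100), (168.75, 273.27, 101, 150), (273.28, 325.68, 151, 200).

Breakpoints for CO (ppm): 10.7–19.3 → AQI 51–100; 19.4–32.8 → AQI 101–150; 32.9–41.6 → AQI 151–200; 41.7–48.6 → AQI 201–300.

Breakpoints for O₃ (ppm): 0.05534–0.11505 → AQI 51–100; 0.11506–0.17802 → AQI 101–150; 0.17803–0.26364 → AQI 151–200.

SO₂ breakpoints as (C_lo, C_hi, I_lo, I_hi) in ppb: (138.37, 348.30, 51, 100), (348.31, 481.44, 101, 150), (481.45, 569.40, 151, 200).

NO₂: 65 lies in 54–100, so I_lo=51, I_hi=100, C_lo=54, C_hi=100.
(100−51)/(100−54) × (65−54) + 51 = 49/46 × 11 + 51 ≈ 62.72 → 63.
PM2.5 303.94: bracket 273.28–325.68 → index 151–200; slope 49/52.40, offset 30.66.
AQI = 151 + 49/52.40·30.66 ≈ 179.67 ⇒ 180.
CO: 18.4 lies in 10.7–19.3, so I_lo=51, I_hi=100, C_lo=10.7, C_hi=19.3.
(100−51)/(19.3−10.7) × (18.4−10.7) + 51 = 49/8.6 × 7.7 + 51 ≈ 94.87 → 95.
O₃: 0.12999 ∈ [0.11506, 0.17802] ↔ index [101, 150].
101 + (0.12999−0.11506)·(150−101)/(0.17802−0.11506) = 101 + 0.01493·49/0.06296 ≈ 112.62, so AQI = 113.
SO₂: 474.38 lies in 348.31–481.44, so I_lo=101, I_hi=150, C_lo=348.31, C_hi=481.44.
(150−101)/(481.44−348.31) × (474.38−348.31) + 101 = 49/133.13 × 126.07 + 101 ≈ 147.40 → 147.
Sub-indices: NO₂→63, PM2.5→180, CO→95, O₃→113, SO₂→147. Overall AQI = max = 180; dominant pollutant is PM2.5.

180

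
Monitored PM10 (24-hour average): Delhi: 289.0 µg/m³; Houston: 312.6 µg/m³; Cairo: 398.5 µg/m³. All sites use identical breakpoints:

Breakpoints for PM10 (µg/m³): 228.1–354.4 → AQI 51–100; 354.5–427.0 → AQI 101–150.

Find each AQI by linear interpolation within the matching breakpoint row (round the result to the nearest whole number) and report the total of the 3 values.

Delhi: 289.0 ∈ [228.1, 354.4] ↔ index [51, 100].
51 + (289.0−228.1)·(100−51)/(354.4−228.1) = 51 + 60.9·49/126.3 ≈ 74.63, so AQI = 75.
Houston: row 228.1–354.4 (AQI 51–100). (100−51)·(312.6−228.1)/(354.4−228.1) + 51 = 49·84.5/126.3 + 51 ≈ 83.78 → 84.
Cairo: 398.5 ∈ [354.5, 427.0] ↔ index [101, 150].
101 + (398.5−354.5)·(150−101)/(427.0−354.5) = 101 + 44.0·49/72.5 ≈ 130.74, so AQI = 131.
AQIs: Delhi=75, Houston=84, Cairo=131. Sum = 75 + 84 + 131 = 290.

290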